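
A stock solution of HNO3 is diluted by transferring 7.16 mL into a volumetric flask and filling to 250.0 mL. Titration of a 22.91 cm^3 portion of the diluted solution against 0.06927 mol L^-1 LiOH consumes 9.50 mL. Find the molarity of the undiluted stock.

n(LiOH) = 0.06927 x 0.009500 = 0.0006581 mol.
n(HNO3) in the aliquot = 0.0006581 mol.
[diluted HNO3] = 0.0006581 / 0.02291 = 0.02872 M.
Dilution factor = 250.0/7.160 = 34.92, so [stock] = 0.02872 x 34.92 = 1.00 M.

1.00 M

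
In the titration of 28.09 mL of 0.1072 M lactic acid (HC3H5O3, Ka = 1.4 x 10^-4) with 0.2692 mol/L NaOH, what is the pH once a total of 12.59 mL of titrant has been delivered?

n(acid) = 0.1072 x 0.02809 = 0.003011 mol; n(NaOH) added = 0.2692 x 0.01259 = 0.003389 mol.
Base is in excess by 0.003389 - 0.003011 = 0.0003780 mol in a total volume of 0.04068 L.
[OH^-] = 0.0003780/0.04068 = 0.009292 M, so pOH = 2.03 and pH = 14.00 - 2.03 = 11.97.

11.97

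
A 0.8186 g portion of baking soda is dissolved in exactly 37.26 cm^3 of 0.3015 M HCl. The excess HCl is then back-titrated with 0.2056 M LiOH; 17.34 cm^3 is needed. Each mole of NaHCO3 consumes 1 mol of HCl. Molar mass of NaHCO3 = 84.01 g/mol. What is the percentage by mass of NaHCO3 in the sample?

Total n(HCl) added = 0.3015 x 0.03726 = 0.01123 mol.
n(LiOH) used = 0.2056 x 0.01734 = 0.003565 mol, which equals the excess n(HCl).
So n(HCl) consumed by the sample = 0.01123 - 0.003565 = 0.007669 mol.
n(NaHCO3) = 0.007669 / 1 = 0.007669 mol.
mass NaHCO3 = 0.007669 x 84.01 = 0.6443 g, so %NaHCO3 = 0.6443/0.8186 x 100 = 78.7%.

78.7%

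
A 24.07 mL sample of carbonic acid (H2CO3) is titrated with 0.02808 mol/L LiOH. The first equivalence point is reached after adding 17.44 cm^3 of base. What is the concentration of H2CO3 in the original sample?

0.0203 M

n(LiOH) = 0.02808 x 0.01744 = 0.0004897 mol.
At the first equivalence point, 1 mol OH^- react per mol H2CO3, so n(H2CO3) = 0.0004897 / 1 = 0.0004897 mol.
[H2CO3] = 0.0004897 / 0.02407 L = 0.0203 M.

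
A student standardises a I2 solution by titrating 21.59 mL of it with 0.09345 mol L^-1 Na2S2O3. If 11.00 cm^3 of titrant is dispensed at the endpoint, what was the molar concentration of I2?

n(Na2S2O3) = 0.09345 x 0.01100 = 0.001028 mol.
From the balanced equation, 2 mol Na2S2O3 reacts with 1 mol I2, so n(I2) = 0.001028 x 1/2 = 0.0005140 mol.
[I2] = 0.0005140 / 0.02159 L = 0.0238 M.

0.0238 M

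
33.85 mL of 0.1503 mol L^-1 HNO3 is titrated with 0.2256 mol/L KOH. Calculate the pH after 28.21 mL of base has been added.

12.31

n(acid) = 0.1503 x 0.03385 = 0.005088 mol; n(KOH) added = 0.2256 x 0.02821 = 0.006364 mol.
Base is in excess by 0.006364 - 0.005088 = 0.001277 mol in a total volume of 0.06206 L.
[OH^-] = 0.001277/0.06206 = 0.02057 M, so pOH = 1.69 and pH = 14.00 - 1.69 = 12.31.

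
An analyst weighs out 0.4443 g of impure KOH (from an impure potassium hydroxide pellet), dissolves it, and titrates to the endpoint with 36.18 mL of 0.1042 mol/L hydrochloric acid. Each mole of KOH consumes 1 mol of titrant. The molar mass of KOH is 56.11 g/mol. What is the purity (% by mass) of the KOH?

n(HCl) = 0.1042 x 0.03618 = 0.003770 mol.
n(KOH) = 0.003770 / 1 = 0.003770 mol.
mass of KOH = 0.003770 x 56.11 = 0.2115 g.
% purity = 0.2115 / 0.4443 x 100 = 47.6%.

47.6%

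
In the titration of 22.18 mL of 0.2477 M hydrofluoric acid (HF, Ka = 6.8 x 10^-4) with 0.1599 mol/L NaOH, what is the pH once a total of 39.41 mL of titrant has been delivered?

12.12

n(acid) = 0.2477 x 0.02218 = 0.005494 mol; n(NaOH) added = 0.1599 x 0.03941 = 0.006302 mol.
Base is in excess by 0.006302 - 0.005494 = 0.0008077 mol in a total volume of 0.06159 L.
[OH^-] = 0.0008077/0.06159 = 0.01311 M, so pOH = 1.88 and pH = 14.00 - 1.88 = 12.12.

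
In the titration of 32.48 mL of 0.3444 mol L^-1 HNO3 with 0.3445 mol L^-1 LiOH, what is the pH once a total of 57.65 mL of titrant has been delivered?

n(acid) = 0.3444 x 0.03248 = 0.01119 mol; n(LiOH) added = 0.3445 x 0.05765 = 0.01986 mol.
Base is in excess by 0.01986 - 0.01119 = 0.008674 mol in a total volume of 0.09013 L.
[OH^-] = 0.008674/0.09013 = 0.09624 M, so pOH = 1.02 and pH = 14.00 - 1.02 = 12.98.

12.98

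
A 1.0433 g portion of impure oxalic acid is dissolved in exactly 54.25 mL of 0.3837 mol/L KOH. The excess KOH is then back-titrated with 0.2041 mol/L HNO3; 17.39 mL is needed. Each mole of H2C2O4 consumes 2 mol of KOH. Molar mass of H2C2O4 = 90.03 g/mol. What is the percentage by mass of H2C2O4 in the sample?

Total n(KOH) added = 0.3837 x 0.05425 = 0.02082 mol.
n(HNO3) used = 0.2041 x 0.01739 = 0.003549 mol, which equals the excess n(KOH).
So n(KOH) consumed by the sample = 0.02082 - 0.003549 = 0.01727 mol.
n(H2C2O4) = 0.01727 / 2 = 0.008633 mol.
mass H2C2O4 = 0.008633 x 90.03 = 0.7772 g, so %H2C2O4 = 0.7772/1.0433 x 100 = 74.5%.

74.5%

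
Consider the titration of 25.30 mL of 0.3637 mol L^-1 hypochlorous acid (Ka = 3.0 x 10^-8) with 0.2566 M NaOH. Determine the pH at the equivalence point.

10.35

n(HClO) = 0.3637 x 0.02530 = 0.009202 mol; V(NaOH) at equivalence = 0.009202/0.2566 = 0.03586 L.
At equivalence all the acid is converted to ClO-; total volume = 0.02530 + 0.03586 = 0.06116 L, so [ClO-] = 0.009202/0.06116 = 0.1505 M.
Kb = Kw/Ka = 1.0e-14 / 3.0 x 10^-8 = 3.33e-7.
[OH^-] = sqrt(Kb x [ClO-]) = sqrt(3.33e-7 x 0.1505) = 0.000224 M.
pOH = 3.65, so pH = 14.00 - 3.65 = 10.35.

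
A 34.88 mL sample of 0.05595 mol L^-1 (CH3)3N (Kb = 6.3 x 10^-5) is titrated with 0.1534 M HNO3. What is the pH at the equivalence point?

5.59

n((CH3)3N) = 0.05595 x 0.03488 = 0.001952 mol; V(HNO3) at equivalence = 0.001952/0.1534 = 0.01272 L.
At equivalence the base is fully converted to (CH3)3NH+; total volume = 0.04760 L, so [(CH3)3NH+] = 0.001952/0.04760 = 0.04100 M.
Ka((CH3)3NH+) = Kw/Kb = 1.0e-14 / 6.3 x 10^-5 = 1.59e-10.
[H^+] = sqrt(Ka x [(CH3)3NH+]) = sqrt(1.59e-10 x 0.04100) = 2.55e-6 M.
pH = -log(2.55e-6) = 5.59.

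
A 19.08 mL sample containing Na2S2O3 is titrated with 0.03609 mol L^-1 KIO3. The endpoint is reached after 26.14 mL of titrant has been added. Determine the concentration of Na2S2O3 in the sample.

0.297 M

n(KIO3) = 0.03609 x 0.02614 = 0.0009434 mol.
From the balanced equation, 1 mol KIO3 reacts with 6 mol Na2S2O3, so n(Na2S2O3) = 0.0009434 x 6/1 = 0.005660 mol.
[Na2S2O3] = 0.005660 / 0.01908 L = 0.297 M.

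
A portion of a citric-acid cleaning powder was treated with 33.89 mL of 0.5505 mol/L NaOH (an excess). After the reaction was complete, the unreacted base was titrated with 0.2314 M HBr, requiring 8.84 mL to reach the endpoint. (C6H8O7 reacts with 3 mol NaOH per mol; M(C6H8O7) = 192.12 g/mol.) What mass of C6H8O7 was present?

Total n(NaOH) added = 0.5505 x 0.03389 = 0.01866 mol.
n(HBr) used = 0.2314 x 0.008840 = 0.002046 mol, which equals the excess n(NaOH).
So n(NaOH) consumed by the sample = 0.01866 - 0.002046 = 0.01661 mol.
n(C6H8O7) = 0.01661 / 3 = 0.005537 mol.
mass = 0.005537 mol x 192.12 g/mol = 1.06 g.

1.06 g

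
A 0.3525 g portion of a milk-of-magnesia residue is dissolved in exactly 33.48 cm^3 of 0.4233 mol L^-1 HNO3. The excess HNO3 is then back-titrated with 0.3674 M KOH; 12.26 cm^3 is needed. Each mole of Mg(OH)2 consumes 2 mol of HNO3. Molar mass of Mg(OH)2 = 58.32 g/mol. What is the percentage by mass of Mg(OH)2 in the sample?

80.0%

Total n(HNO3) added = 0.4233 x 0.03348 = 0.01417 mol.
n(KOH) used = 0.3674 x 0.01226 = 0.004504 mol, which equals the excess n(HNO3).
So n(HNO3) consumed by the sample = 0.01417 - 0.004504 = 0.009668 mol.
n(Mg(OH)2) = 0.009668 / 2 = 0.004834 mol.
mass Mg(OH)2 = 0.004834 x 58.32 = 0.2819 g, so %Mg(OH)2 = 0.2819/0.3525 x 100 = 80.0%.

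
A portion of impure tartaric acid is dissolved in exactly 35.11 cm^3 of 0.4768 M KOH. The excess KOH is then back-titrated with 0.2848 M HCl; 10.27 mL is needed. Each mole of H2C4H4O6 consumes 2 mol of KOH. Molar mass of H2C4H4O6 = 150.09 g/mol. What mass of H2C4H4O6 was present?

1.04 g

Total n(KOH) added = 0.4768 x 0.03511 = 0.01674 mol.
n(HCl) used = 0.2848 x 0.01027 = 0.002925 mol, which equals the excess n(KOH).
So n(KOH) consumed by the sample = 0.01674 - 0.002925 = 0.01382 mol.
n(H2C4H4O6) = 0.01382 / 2 = 0.006908 mol.
mass = 0.006908 mol x 150.09 g/mol = 1.04 g.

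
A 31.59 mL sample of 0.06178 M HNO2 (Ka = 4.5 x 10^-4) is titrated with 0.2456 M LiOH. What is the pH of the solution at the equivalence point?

n(HNO2) = 0.06178 x 0.03159 = 0.001952 mol; V(LiOH) at equivalence = 0.001952/0.2456 = 0.007946 L.
At equivalence all the acid is converted to NO2-; total volume = 0.03159 + 0.007946 = 0.03954 L, so [NO2-] = 0.001952/0.03954 = 0.04936 M.
Kb = Kw/Ka = 1.0e-14 / 4.5 x 10^-4 = 2.22e-11.
[OH^-] = sqrt(Kb x [NO2-]) = sqrt(2.22e-11 x 0.04936) = 1.05e-6 M.
pOH = 5.98, so pH = 14.00 - 5.98 = 8.02.

8.02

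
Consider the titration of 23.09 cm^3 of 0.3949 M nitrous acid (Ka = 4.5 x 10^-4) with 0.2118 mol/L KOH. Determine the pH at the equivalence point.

8.24

n(HNO2) = 0.3949 x 0.02309 = 0.009118 mol; V(KOH) at equivalence = 0.009118/0.2118 = 0.04305 L.
At equivalence all the acid is converted to NO2-; total volume = 0.02309 + 0.04305 = 0.06614 L, so [NO2-] = 0.009118/0.06614 = 0.1379 M.
Kb = Kw/Ka = 1.0e-14 / 4.5 x 10^-4 = 2.22e-11.
[OH^-] = sqrt(Kb x [NO2-]) = sqrt(2.22e-11 x 0.1379) = 1.75e-6 M.
pOH = 5.76, so pH = 14.00 - 5.76 = 8.24.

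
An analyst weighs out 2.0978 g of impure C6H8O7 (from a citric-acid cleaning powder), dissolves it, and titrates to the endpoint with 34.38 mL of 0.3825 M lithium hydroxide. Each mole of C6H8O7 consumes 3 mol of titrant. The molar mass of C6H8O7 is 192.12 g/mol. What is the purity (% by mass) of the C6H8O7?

40.1%

n(LiOH) = 0.3825 x 0.03438 = 0.01315 mol.
n(C6H8O7) = 0.01315 / 3 = 0.004383 mol.
mass of C6H8O7 = 0.004383 x 192.12 = 0.8421 g.
% purity = 0.8421 / 2.0978 x 100 = 40.1%.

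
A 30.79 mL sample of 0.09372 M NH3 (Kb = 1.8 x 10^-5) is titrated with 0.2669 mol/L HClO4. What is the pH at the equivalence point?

5.21

n(NH3) = 0.09372 x 0.03079 = 0.002886 mol; V(HClO4) at equivalence = 0.002886/0.2669 = 0.01081 L.
At equivalence the base is fully converted to NH4+; total volume = 0.04160 L, so [NH4+] = 0.002886/0.04160 = 0.06936 M.
Ka(NH4+) = Kw/Kb = 1.0e-14 / 1.8 x 10^-5 = 5.56e-10.
[H^+] = sqrt(Ka x [NH4+]) = sqrt(5.56e-10 x 0.06936) = 6.21e-6 M.
pH = -log(6.21e-6) = 5.21.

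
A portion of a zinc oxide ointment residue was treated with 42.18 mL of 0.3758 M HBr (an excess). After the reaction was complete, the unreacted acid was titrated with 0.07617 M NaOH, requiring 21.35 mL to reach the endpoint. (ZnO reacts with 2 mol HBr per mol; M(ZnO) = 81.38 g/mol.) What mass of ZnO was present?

Total n(HBr) added = 0.3758 x 0.04218 = 0.01585 mol.
n(NaOH) used = 0.07617 x 0.02135 = 0.001626 mol, which equals the excess n(HBr).
So n(HBr) consumed by the sample = 0.01585 - 0.001626 = 0.01423 mol.
n(ZnO) = 0.01423 / 2 = 0.007113 mol.
mass = 0.007113 mol x 81.38 g/mol = 0.579 g.

0.579 g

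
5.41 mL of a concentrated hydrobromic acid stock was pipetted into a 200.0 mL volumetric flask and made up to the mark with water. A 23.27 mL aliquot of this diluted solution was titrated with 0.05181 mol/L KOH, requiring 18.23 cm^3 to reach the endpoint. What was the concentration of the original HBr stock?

n(KOH) = 0.05181 x 0.01823 = 0.0009445 mol.
n(HBr) in the aliquot = 0.0009445 mol.
[diluted HBr] = 0.0009445 / 0.02327 = 0.04059 M.
Dilution factor = 200.0/5.410 = 36.97, so [stock] = 0.04059 x 36.97 = 1.50 M.

1.50 M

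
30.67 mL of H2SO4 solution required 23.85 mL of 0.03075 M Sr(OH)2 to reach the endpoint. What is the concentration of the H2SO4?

0.0239 M

n(Sr(OH)2) delivered = 0.03075 x 0.02385 = 0.0007334 mol.
For a 1:1 reaction, n(H2SO4) = 0.0007334 mol.
[H2SO4] = 0.0007334 mol / 0.03067 L = 0.0239 M.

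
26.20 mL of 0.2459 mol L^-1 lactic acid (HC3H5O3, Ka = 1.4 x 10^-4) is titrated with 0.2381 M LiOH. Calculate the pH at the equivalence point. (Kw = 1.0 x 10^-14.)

8.47

n(HC3H5O3) = 0.2459 x 0.02620 = 0.006443 mol; V(LiOH) at equivalence = 0.006443/0.2381 = 0.02706 L.
At equivalence all the acid is converted to C3H5O3-; total volume = 0.02620 + 0.02706 = 0.05326 L, so [C3H5O3-] = 0.006443/0.05326 = 0.1210 M.
Kb = Kw/Ka = 1.0e-14 / 1.4 x 10^-4 = 7.14e-11.
[OH^-] = sqrt(Kb x [C3H5O3-]) = sqrt(7.14e-11 x 0.1210) = 2.94e-6 M.
pOH = 5.53, so pH = 14.00 - 5.53 = 8.47.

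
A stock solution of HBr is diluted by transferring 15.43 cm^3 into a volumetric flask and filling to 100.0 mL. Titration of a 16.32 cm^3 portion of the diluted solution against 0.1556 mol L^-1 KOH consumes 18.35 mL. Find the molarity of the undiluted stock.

n(KOH) = 0.1556 x 0.01835 = 0.002855 mol.
n(HBr) in the aliquot = 0.002855 mol.
[diluted HBr] = 0.002855 / 0.01632 = 0.1750 M.
Dilution factor = 100.0/15.43 = 6.481, so [stock] = 0.1750 x 6.481 = 1.13 M.

1.13 M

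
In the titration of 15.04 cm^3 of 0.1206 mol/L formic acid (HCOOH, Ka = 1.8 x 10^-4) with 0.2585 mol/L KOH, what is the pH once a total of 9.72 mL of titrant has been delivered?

n(acid) = 0.1206 x 0.01504 = 0.001814 mol; n(KOH) added = 0.2585 x 0.009720 = 0.002513 mol.
Base is in excess by 0.002513 - 0.001814 = 0.0006988 mol in a total volume of 0.02476 L.
[OH^-] = 0.0006988/0.02476 = 0.02822 M, so pOH = 1.55 and pH = 14.00 - 1.55 = 12.45.

12.45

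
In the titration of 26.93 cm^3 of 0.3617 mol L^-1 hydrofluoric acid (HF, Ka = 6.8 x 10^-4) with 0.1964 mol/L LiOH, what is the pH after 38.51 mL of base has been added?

3.71

Initial n(HF) = 0.3617 x 0.02693 = 0.009741 mol.
n(LiOH) added = 0.1964 x 0.03851 = 0.007563 mol, converting that many moles of HF to F-.
Remaining n(HF) = 0.002177 mol; n(F-) = 0.007563 mol.
By Henderson-Hasselbalch, pH = pKa + log([A^-]/[HA]) = 3.17 + log(0.007563/0.002177) = 3.17 + (+0.54) = 3.71.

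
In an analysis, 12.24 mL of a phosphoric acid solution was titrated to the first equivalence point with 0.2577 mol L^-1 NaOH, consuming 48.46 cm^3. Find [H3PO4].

n(NaOH) = 0.2577 x 0.04846 = 0.01249 mol.
At the first equivalence point, 1 mol OH^- react per mol H3PO4, so n(H3PO4) = 0.01249 / 1 = 0.01249 mol.
[H3PO4] = 0.01249 / 0.01224 L = 1.02 M.

1.02 M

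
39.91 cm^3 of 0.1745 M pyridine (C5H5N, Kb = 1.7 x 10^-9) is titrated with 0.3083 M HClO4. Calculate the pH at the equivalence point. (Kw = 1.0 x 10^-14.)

3.09

n(C5H5N) = 0.1745 x 0.03991 = 0.006964 mol; V(HClO4) at equivalence = 0.006964/0.3083 = 0.02259 L.
At equivalence the base is fully converted to C5H5NH+; total volume = 0.06250 L, so [C5H5NH+] = 0.006964/0.06250 = 0.1114 M.
Ka(C5H5NH+) = Kw/Kb = 1.0e-14 / 1.7 x 10^-9 = 5.88e-6.
[H^+] = sqrt(Ka x [C5H5NH+]) = sqrt(5.88e-6 x 0.1114) = 0.000810 M.
pH = -log(0.000810) = 3.09.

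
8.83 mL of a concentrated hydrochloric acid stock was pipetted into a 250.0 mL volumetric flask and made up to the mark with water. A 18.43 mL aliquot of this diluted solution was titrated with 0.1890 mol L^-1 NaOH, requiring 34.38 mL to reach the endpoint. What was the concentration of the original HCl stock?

n(NaOH) = 0.1890 x 0.03438 = 0.006498 mol.
n(HCl) in the aliquot = 0.006498 mol.
[diluted HCl] = 0.006498 / 0.01843 = 0.3526 M.
Dilution factor = 250.0/8.830 = 28.31, so [stock] = 0.3526 x 28.31 = 9.98 M.

9.98 M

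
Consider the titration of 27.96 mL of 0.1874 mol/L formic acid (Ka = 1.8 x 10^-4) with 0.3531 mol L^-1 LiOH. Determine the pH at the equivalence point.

n(HCOOH) = 0.1874 x 0.02796 = 0.005240 mol; V(LiOH) at equivalence = 0.005240/0.3531 = 0.01484 L.
At equivalence all the acid is converted to HCOO-; total volume = 0.02796 + 0.01484 = 0.04280 L, so [HCOO-] = 0.005240/0.04280 = 0.1224 M.
Kb = Kw/Ka = 1.0e-14 / 1.8 x 10^-4 = 5.56e-11.
[OH^-] = sqrt(Kb x [HCOO-]) = sqrt(5.56e-11 x 0.1224) = 2.61e-6 M.
pOH = 5.58, so pH = 14.00 - 5.58 = 8.42.

8.42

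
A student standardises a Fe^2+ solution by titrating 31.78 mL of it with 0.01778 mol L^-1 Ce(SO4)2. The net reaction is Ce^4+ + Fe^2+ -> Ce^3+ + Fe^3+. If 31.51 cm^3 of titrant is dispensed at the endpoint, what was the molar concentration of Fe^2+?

n(Ce(SO4)2) = 0.01778 x 0.03151 = 0.0005602 mol.
From the balanced equation, 1 mol Ce(SO4)2 reacts with 1 mol Fe^2+, so n(Fe^2+) = 0.0005602 x 1/1 = 0.0005602 mol.
[Fe^2+] = 0.0005602 / 0.03178 L = 0.0176 M.

0.0176 M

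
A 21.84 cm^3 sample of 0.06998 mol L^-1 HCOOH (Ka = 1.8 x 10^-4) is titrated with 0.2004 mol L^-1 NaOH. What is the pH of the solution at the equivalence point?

8.23

n(HCOOH) = 0.06998 x 0.02184 = 0.001528 mol; V(NaOH) at equivalence = 0.001528/0.2004 = 0.007627 L.
At equivalence all the acid is converted to HCOO-; total volume = 0.02184 + 0.007627 = 0.02947 L, so [HCOO-] = 0.001528/0.02947 = 0.05187 M.
Kb = Kw/Ka = 1.0e-14 / 1.8 x 10^-4 = 5.56e-11.
[OH^-] = sqrt(Kb x [HCOO-]) = sqrt(5.56e-11 x 0.05187) = 1.70e-6 M.
pOH = 5.77, so pH = 14.00 - 5.77 = 8.23.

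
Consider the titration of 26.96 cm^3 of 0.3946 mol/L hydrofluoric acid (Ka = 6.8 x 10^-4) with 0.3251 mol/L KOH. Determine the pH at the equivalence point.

8.21

n(HF) = 0.3946 x 0.02696 = 0.01064 mol; V(KOH) at equivalence = 0.01064/0.3251 = 0.03272 L.
At equivalence all the acid is converted to F-; total volume = 0.02696 + 0.03272 = 0.05968 L, so [F-] = 0.01064/0.05968 = 0.1782 M.
Kb = Kw/Ka = 1.0e-14 / 6.8 x 10^-4 = 1.47e-11.
[OH^-] = sqrt(Kb x [F-]) = sqrt(1.47e-11 x 0.1782) = 1.62e-6 M.
pOH = 5.79, so pH = 14.00 - 5.79 = 8.21.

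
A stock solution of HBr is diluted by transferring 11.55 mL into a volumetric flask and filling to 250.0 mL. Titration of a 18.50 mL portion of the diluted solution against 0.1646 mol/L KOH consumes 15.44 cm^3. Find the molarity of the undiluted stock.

2.97 M

n(KOH) = 0.1646 x 0.01544 = 0.002541 mol.
n(HBr) in the aliquot = 0.002541 mol.
[diluted HBr] = 0.002541 / 0.01850 = 0.1374 M.
Dilution factor = 250.0/11.55 = 21.65, so [stock] = 0.1374 x 21.65 = 2.97 M.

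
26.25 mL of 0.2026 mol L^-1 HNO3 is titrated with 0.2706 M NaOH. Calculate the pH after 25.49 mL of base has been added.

12.48

n(acid) = 0.2026 x 0.02625 = 0.005318 mol; n(NaOH) added = 0.2706 x 0.02549 = 0.006898 mol.
Base is in excess by 0.006898 - 0.005318 = 0.001579 mol in a total volume of 0.05174 L.
[OH^-] = 0.001579/0.05174 = 0.03052 M, so pOH = 1.52 and pH = 14.00 - 1.52 = 12.48.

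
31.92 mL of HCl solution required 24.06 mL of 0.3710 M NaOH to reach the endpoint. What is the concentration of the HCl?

0.280 M

n(NaOH) delivered = 0.3710 x 0.02406 = 0.008926 mol.
For a 1:1 reaction, n(HCl) = 0.008926 mol.
[HCl] = 0.008926 mol / 0.03192 L = 0.280 M.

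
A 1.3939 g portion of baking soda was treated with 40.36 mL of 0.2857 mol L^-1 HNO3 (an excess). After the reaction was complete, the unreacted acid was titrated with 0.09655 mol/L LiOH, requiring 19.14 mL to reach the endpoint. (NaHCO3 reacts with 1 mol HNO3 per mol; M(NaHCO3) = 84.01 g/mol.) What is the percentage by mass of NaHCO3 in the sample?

58.4%

Total n(HNO3) added = 0.2857 x 0.04036 = 0.01153 mol.
n(LiOH) used = 0.09655 x 0.01914 = 0.001848 mol, which equals the excess n(HNO3).
So n(HNO3) consumed by the sample = 0.01153 - 0.001848 = 0.009683 mol.
n(NaHCO3) = 0.009683 / 1 = 0.009683 mol.
mass NaHCO3 = 0.009683 x 84.01 = 0.8135 g, so %NaHCO3 = 0.8135/1.3939 x 100 = 58.4%.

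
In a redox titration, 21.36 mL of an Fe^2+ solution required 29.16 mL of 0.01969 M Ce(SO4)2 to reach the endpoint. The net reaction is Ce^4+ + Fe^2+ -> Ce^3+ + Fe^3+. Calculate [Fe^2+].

n(Ce(SO4)2) = 0.01969 x 0.02916 = 0.0005742 mol.
From the balanced equation, 1 mol Ce(SO4)2 reacts with 1 mol Fe^2+, so n(Fe^2+) = 0.0005742 x 1/1 = 0.0005742 mol.
[Fe^2+] = 0.0005742 / 0.02136 L = 0.0269 M.

0.0269 M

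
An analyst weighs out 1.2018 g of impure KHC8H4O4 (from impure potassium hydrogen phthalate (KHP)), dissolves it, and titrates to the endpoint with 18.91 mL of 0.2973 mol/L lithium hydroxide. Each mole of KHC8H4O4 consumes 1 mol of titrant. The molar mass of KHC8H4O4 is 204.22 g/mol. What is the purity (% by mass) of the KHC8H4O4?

95.5%

n(LiOH) = 0.2973 x 0.01891 = 0.005622 mol.
n(KHC8H4O4) = 0.005622 / 1 = 0.005622 mol.
mass of KHC8H4O4 = 0.005622 x 204.22 = 1.148 g.
% purity = 1.148 / 1.2018 x 100 = 95.5%.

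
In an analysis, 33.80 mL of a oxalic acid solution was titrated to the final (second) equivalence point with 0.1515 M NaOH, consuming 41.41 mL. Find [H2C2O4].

n(NaOH) = 0.1515 x 0.04141 = 0.006274 mol.
At the final (second) equivalence point, 2 mol OH^- react per mol H2C2O4, so n(H2C2O4) = 0.006274 / 2 = 0.003137 mol.
[H2C2O4] = 0.003137 / 0.03380 L = 0.0928 M.

0.0928 M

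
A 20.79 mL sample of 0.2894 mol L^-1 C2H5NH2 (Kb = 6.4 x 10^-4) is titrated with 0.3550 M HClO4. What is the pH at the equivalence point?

n(C2H5NH2) = 0.2894 x 0.02079 = 0.006017 mol; V(HClO4) at equivalence = 0.006017/0.3550 = 0.01695 L.
At equivalence the base is fully converted to C2H5NH3+; total volume = 0.03774 L, so [C2H5NH3+] = 0.006017/0.03774 = 0.1594 M.
Ka(C2H5NH3+) = Kw/Kb = 1.0e-14 / 6.4 x 10^-4 = 1.56e-11.
[H^+] = sqrt(Ka x [C2H5NH3+]) = sqrt(1.56e-11 x 0.1594) = 1.58e-6 M.
pH = -log(1.58e-6) = 5.80.

5.80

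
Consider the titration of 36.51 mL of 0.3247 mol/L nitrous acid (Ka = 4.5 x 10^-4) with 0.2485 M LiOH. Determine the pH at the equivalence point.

n(HNO2) = 0.3247 x 0.03651 = 0.01185 mol; V(LiOH) at equivalence = 0.01185/0.2485 = 0.04771 L.
At equivalence all the acid is converted to NO2-; total volume = 0.03651 + 0.04771 = 0.08422 L, so [NO2-] = 0.01185/0.08422 = 0.1408 M.
Kb = Kw/Ka = 1.0e-14 / 4.5 x 10^-4 = 2.22e-11.
[OH^-] = sqrt(Kb x [NO2-]) = sqrt(2.22e-11 x 0.1408) = 1.77e-6 M.
pOH = 5.75, so pH = 14.00 - 5.75 = 8.25.

8.25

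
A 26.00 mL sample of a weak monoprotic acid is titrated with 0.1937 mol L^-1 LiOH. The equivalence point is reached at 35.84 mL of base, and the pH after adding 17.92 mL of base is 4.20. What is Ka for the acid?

6.3 x 10^-5

17.92 mL is half of the equivalence volume, so this is the half-equivalence point where [HA] = [A^-].
At half-equivalence pH = pKa, so pKa = 4.20.
Ka = 10^(-4.20) = 6.3 x 10^-5.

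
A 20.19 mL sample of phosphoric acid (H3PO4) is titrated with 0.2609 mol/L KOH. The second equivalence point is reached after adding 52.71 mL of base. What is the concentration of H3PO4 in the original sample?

n(KOH) = 0.2609 x 0.05271 = 0.01375 mol.
At the second equivalence point, 2 mol OH^- react per mol H3PO4, so n(H3PO4) = 0.01375 / 2 = 0.006876 mol.
[H3PO4] = 0.006876 / 0.02019 L = 0.341 M.

0.341 M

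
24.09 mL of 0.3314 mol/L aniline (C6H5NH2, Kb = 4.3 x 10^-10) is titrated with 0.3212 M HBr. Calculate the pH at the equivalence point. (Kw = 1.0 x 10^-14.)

2.71

n(C6H5NH2) = 0.3314 x 0.02409 = 0.007983 mol; V(HBr) at equivalence = 0.007983/0.3212 = 0.02486 L.
At equivalence the base is fully converted to C6H5NH3+; total volume = 0.04895 L, so [C6H5NH3+] = 0.007983/0.04895 = 0.1631 M.
Ka(C6H5NH3+) = Kw/Kb = 1.0e-14 / 4.3 x 10^-10 = 2.33e-5.
[H^+] = sqrt(Ka x [C6H5NH3+]) = sqrt(2.33e-5 x 0.1631) = 0.00195 M.
pH = -log(0.00195) = 2.71.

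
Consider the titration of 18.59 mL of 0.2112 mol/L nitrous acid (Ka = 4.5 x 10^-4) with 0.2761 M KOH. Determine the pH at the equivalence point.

n(HNO2) = 0.2112 x 0.01859 = 0.003926 mol; V(KOH) at equivalence = 0.003926/0.2761 = 0.01422 L.
At equivalence all the acid is converted to NO2-; total volume = 0.01859 + 0.01422 = 0.03281 L, so [NO2-] = 0.003926/0.03281 = 0.1197 M.
Kb = Kw/Ka = 1.0e-14 / 4.5 x 10^-4 = 2.22e-11.
[OH^-] = sqrt(Kb x [NO2-]) = sqrt(2.22e-11 x 0.1197) = 1.63e-6 M.
pOH = 5.79, so pH = 14.00 - 5.79 = 8.21.

8.21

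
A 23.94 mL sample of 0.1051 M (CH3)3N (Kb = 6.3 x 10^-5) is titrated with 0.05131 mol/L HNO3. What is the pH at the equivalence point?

n((CH3)3N) = 0.1051 x 0.02394 = 0.002516 mol; V(HNO3) at equivalence = 0.002516/0.05131 = 0.04904 L.
At equivalence the base is fully converted to (CH3)3NH+; total volume = 0.07298 L, so [(CH3)3NH+] = 0.002516/0.07298 = 0.03448 M.
Ka((CH3)3NH+) = Kw/Kb = 1.0e-14 / 6.3 x 10^-5 = 1.59e-10.
[H^+] = sqrt(Ka x [(CH3)3NH+]) = sqrt(1.59e-10 x 0.03448) = 2.34e-6 M.
pH = -log(2.34e-6) = 5.63.

5.63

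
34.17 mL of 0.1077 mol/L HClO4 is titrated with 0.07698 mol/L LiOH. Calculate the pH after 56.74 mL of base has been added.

n(acid) = 0.1077 x 0.03417 = 0.003680 mol; n(LiOH) added = 0.07698 x 0.05674 = 0.004368 mol.
Base is in excess by 0.004368 - 0.003680 = 0.0006877 mol in a total volume of 0.09091 L.
[OH^-] = 0.0006877/0.09091 = 0.007565 M, so pOH = 2.12 and pH = 14.00 - 2.12 = 11.88.

11.88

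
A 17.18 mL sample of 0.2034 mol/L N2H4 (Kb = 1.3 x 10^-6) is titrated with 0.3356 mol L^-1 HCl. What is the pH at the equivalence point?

4.51

n(N2H4) = 0.2034 x 0.01718 = 0.003494 mol; V(HCl) at equivalence = 0.003494/0.3356 = 0.01041 L.
At equivalence the base is fully converted to N2H5+; total volume = 0.02759 L, so [N2H5+] = 0.003494/0.02759 = 0.1266 M.
Ka(N2H5+) = Kw/Kb = 1.0e-14 / 1.3 x 10^-6 = 7.69e-9.
[H^+] = sqrt(Ka x [N2H5+]) = sqrt(7.69e-9 x 0.1266) = 3.12e-5 M.
pH = -log(3.12e-5) = 4.51.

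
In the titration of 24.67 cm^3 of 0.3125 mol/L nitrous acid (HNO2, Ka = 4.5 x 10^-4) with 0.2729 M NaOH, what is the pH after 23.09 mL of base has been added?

4.00

Initial n(HNO2) = 0.3125 x 0.02467 = 0.007709 mol.
n(NaOH) added = 0.2729 x 0.02309 = 0.006301 mol, converting that many moles of HNO2 to NO2-.
Remaining n(HNO2) = 0.001408 mol; n(NO2-) = 0.006301 mol.
By Henderson-Hasselbalch, pH = pKa + log([A^-]/[HA]) = 3.35 + log(0.006301/0.001408) = 3.35 + (+0.65) = 4.00.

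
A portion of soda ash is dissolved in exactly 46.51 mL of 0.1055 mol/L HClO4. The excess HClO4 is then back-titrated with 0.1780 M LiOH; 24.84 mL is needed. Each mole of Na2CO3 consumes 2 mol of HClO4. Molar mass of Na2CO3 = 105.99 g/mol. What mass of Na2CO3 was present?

0.0257 g

Total n(HClO4) added = 0.1055 x 0.04651 = 0.004907 mol.
n(LiOH) used = 0.1780 x 0.02484 = 0.004422 mol, which equals the excess n(HClO4).
So n(HClO4) consumed by the sample = 0.004907 - 0.004422 = 0.0004853 mol.
n(Na2CO3) = 0.0004853 / 2 = 0.0002426 mol.
mass = 0.0002426 mol x 105.99 g/mol = 0.0257 g.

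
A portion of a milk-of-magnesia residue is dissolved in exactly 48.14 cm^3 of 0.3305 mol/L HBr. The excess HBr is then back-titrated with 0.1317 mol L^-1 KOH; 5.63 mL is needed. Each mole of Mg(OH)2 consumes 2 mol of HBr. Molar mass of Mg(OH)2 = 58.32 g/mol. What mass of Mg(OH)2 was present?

Total n(HBr) added = 0.3305 x 0.04814 = 0.01591 mol.
n(KOH) used = 0.1317 x 0.005630 = 0.0007415 mol, which equals the excess n(HBr).
So n(HBr) consumed by the sample = 0.01591 - 0.0007415 = 0.01517 mol.
n(Mg(OH)2) = 0.01517 / 2 = 0.007584 mol.
mass = 0.007584 mol x 58.32 g/mol = 0.442 g.

0.442 g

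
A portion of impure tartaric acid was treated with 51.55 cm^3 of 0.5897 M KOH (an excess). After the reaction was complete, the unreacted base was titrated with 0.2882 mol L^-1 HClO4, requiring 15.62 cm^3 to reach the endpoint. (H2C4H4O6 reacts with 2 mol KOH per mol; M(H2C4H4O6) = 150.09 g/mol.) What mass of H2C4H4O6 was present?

1.94 g

Total n(KOH) added = 0.5897 x 0.05155 = 0.03040 mol.
n(HClO4) used = 0.2882 x 0.01562 = 0.004502 mol, which equals the excess n(KOH).
So n(KOH) consumed by the sample = 0.03040 - 0.004502 = 0.02590 mol.
n(H2C4H4O6) = 0.02590 / 2 = 0.01295 mol.
mass = 0.01295 mol x 150.09 g/mol = 1.94 g.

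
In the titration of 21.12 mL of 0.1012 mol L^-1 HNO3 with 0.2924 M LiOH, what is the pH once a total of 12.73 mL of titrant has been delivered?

12.67

n(acid) = 0.1012 x 0.02112 = 0.002137 mol; n(LiOH) added = 0.2924 x 0.01273 = 0.003722 mol.
Base is in excess by 0.003722 - 0.002137 = 0.001585 mol in a total volume of 0.03385 L.
[OH^-] = 0.001585/0.03385 = 0.04682 M, so pOH = 1.33 and pH = 14.00 - 1.33 = 12.67.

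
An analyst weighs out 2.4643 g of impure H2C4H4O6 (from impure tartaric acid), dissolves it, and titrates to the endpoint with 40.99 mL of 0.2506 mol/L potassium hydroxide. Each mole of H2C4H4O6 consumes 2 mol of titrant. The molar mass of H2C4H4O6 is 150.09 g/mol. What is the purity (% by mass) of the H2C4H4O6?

31.3%

n(KOH) = 0.2506 x 0.04099 = 0.01027 mol.
n(H2C4H4O6) = 0.01027 / 2 = 0.005136 mol.
mass of H2C4H4O6 = 0.005136 x 150.09 = 0.7709 g.
% purity = 0.7709 / 2.4643 x 100 = 31.3%.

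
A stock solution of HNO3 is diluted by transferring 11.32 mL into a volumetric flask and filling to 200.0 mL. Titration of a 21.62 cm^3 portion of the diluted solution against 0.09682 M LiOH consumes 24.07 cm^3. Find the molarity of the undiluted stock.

1.90 M

n(LiOH) = 0.09682 x 0.02407 = 0.002330 mol.
n(HNO3) in the aliquot = 0.002330 mol.
[diluted HNO3] = 0.002330 / 0.02162 = 0.1078 M.
Dilution factor = 200.0/11.32 = 17.67, so [stock] = 0.1078 x 17.67 = 1.90 M.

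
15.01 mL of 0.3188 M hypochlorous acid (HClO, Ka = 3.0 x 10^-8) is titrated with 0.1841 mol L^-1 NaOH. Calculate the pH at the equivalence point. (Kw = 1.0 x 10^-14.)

n(HClO) = 0.3188 x 0.01501 = 0.004785 mol; V(NaOH) at equivalence = 0.004785/0.1841 = 0.02599 L.
At equivalence all the acid is converted to ClO-; total volume = 0.01501 + 0.02599 = 0.04100 L, so [ClO-] = 0.004785/0.04100 = 0.1167 M.
Kb = Kw/Ka = 1.0e-14 / 3.0 x 10^-8 = 3.33e-7.
[OH^-] = sqrt(Kb x [ClO-]) = sqrt(3.33e-7 x 0.1167) = 0.000197 M.
pOH = 3.71, so pH = 14.00 - 3.71 = 10.29.

10.29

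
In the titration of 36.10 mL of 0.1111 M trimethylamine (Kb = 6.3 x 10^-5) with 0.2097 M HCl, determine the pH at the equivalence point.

n((CH3)3N) = 0.1111 x 0.03610 = 0.004011 mol; V(HCl) at equivalence = 0.004011/0.2097 = 0.01913 L.
At equivalence the base is fully converted to (CH3)3NH+; total volume = 0.05523 L, so [(CH3)3NH+] = 0.004011/0.05523 = 0.07262 M.
Ka((CH3)3NH+) = Kw/Kb = 1.0e-14 / 6.3 x 10^-5 = 1.59e-10.
[H^+] = sqrt(Ka x [(CH3)3NH+]) = sqrt(1.59e-10 x 0.07262) = 3.40e-6 M.
pH = -log(3.40e-6) = 5.47.

5.47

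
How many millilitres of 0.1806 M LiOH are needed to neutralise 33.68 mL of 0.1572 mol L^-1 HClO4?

29.3 mL

n(HClO4) = 0.1572 mol/L x 0.03368 L = 0.005294 mol.
At equivalence n(LiOH) = n(HClO4) = 0.005294 mol.
V(LiOH) = 0.005294 / 0.1806 = 0.02932 L = 29.3 mL.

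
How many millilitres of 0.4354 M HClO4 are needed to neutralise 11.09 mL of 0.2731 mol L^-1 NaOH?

6.96 mL

n(NaOH) = 0.2731 mol/L x 0.01109 L = 0.003029 mol.
At equivalence n(HClO4) = n(NaOH) = 0.003029 mol.
V(HClO4) = 0.003029 / 0.4354 = 0.006956 L = 6.96 mL.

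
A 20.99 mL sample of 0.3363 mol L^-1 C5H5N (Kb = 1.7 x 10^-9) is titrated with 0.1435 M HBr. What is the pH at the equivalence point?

n(C5H5N) = 0.3363 x 0.02099 = 0.007059 mol; V(HBr) at equivalence = 0.007059/0.1435 = 0.04919 L.
At equivalence the base is fully converted to C5H5NH+; total volume = 0.07018 L, so [C5H5NH+] = 0.007059/0.07018 = 0.1006 M.
Ka(C5H5NH+) = Kw/Kb = 1.0e-14 / 1.7 x 10^-9 = 5.88e-6.
[H^+] = sqrt(Ka x [C5H5NH+]) = sqrt(5.88e-6 x 0.1006) = 0.000769 M.
pH = -log(0.000769) = 3.11.

3.11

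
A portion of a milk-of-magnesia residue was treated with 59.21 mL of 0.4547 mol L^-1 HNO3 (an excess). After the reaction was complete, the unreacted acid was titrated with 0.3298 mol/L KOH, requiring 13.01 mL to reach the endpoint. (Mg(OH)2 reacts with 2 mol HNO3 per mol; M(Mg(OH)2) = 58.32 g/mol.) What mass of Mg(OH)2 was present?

0.660 g

Total n(HNO3) added = 0.4547 x 0.05921 = 0.02692 mol.
n(KOH) used = 0.3298 x 0.01301 = 0.004291 mol, which equals the excess n(HNO3).
So n(HNO3) consumed by the sample = 0.02692 - 0.004291 = 0.02263 mol.
n(Mg(OH)2) = 0.02263 / 2 = 0.01132 mol.
mass = 0.01132 mol x 58.32 g/mol = 0.660 g.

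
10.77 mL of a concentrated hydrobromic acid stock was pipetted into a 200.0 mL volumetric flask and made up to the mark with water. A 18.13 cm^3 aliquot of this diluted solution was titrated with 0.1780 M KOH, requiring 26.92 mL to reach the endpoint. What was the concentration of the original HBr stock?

n(KOH) = 0.1780 x 0.02692 = 0.004792 mol.
n(HBr) in the aliquot = 0.004792 mol.
[diluted HBr] = 0.004792 / 0.01813 = 0.2643 M.
Dilution factor = 200.0/10.77 = 18.57, so [stock] = 0.2643 x 18.57 = 4.91 M.

4.91 M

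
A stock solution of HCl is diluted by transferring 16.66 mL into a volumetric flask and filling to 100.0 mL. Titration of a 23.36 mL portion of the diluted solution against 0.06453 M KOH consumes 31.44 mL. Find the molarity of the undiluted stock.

n(KOH) = 0.06453 x 0.03144 = 0.002029 mol.
n(HCl) in the aliquot = 0.002029 mol.
[diluted HCl] = 0.002029 / 0.02336 = 0.08685 M.
Dilution factor = 100.0/16.66 = 6.002, so [stock] = 0.08685 x 6.002 = 0.521 M.

0.521 M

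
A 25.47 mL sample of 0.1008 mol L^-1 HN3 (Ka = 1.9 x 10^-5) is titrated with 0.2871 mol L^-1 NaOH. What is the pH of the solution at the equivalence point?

n(HN3) = 0.1008 x 0.02547 = 0.002567 mol; V(NaOH) at equivalence = 0.002567/0.2871 = 0.008942 L.
At equivalence all the acid is converted to N3-; total volume = 0.02547 + 0.008942 = 0.03441 L, so [N3-] = 0.002567/0.03441 = 0.07461 M.
Kb = Kw/Ka = 1.0e-14 / 1.9 x 10^-5 = 5.26e-10.
[OH^-] = sqrt(Kb x [N3-]) = sqrt(5.26e-10 x 0.07461) = 6.27e-6 M.
pOH = 5.20, so pH = 14.00 - 5.20 = 8.80.

8.80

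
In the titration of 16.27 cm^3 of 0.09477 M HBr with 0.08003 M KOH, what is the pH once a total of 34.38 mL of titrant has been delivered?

n(acid) = 0.09477 x 0.01627 = 0.001542 mol; n(KOH) added = 0.08003 x 0.03438 = 0.002751 mol.
Base is in excess by 0.002751 - 0.001542 = 0.001210 mol in a total volume of 0.05065 L.
[OH^-] = 0.001210/0.05065 = 0.02388 M, so pOH = 1.62 and pH = 14.00 - 1.62 = 12.38.

12.38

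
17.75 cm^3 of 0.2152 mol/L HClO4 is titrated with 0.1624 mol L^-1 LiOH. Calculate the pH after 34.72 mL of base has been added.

12.54

n(acid) = 0.2152 x 0.01775 = 0.003820 mol; n(LiOH) added = 0.1624 x 0.03472 = 0.005639 mol.
Base is in excess by 0.005639 - 0.003820 = 0.001819 mol in a total volume of 0.05247 L.
[OH^-] = 0.001819/0.05247 = 0.03466 M, so pOH = 1.46 and pH = 14.00 - 1.46 = 12.54.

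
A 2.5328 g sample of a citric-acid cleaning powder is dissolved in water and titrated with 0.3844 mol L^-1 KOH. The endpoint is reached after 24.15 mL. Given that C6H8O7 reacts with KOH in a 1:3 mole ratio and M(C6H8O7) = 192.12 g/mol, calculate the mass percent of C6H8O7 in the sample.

n(KOH) = 0.3844 x 0.02415 = 0.009283 mol.
n(C6H8O7) = 0.009283 / 3 = 0.003094 mol.
mass of C6H8O7 = 0.003094 x 192.12 = 0.5945 g.
% purity = 0.5945 / 2.5328 x 100 = 23.5%.

23.5%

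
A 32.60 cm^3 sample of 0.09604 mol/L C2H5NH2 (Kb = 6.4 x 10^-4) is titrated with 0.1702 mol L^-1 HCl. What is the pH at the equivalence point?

n(C2H5NH2) = 0.09604 x 0.03260 = 0.003131 mol; V(HCl) at equivalence = 0.003131/0.1702 = 0.01840 L.
At equivalence the base is fully converted to C2H5NH3+; total volume = 0.05100 L, so [C2H5NH3+] = 0.003131/0.05100 = 0.06140 M.
Ka(C2H5NH3+) = Kw/Kb = 1.0e-14 / 6.4 x 10^-4 = 1.56e-11.
[H^+] = sqrt(Ka x [C2H5NH3+]) = sqrt(1.56e-11 x 0.06140) = 9.79e-7 M.
pH = -log(9.79e-7) = 6.01.

6.01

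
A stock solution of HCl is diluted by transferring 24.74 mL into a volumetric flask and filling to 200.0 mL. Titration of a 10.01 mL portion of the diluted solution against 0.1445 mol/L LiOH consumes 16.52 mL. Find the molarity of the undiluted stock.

1.93 M

n(LiOH) = 0.1445 x 0.01652 = 0.002387 mol.
n(HCl) in the aliquot = 0.002387 mol.
[diluted HCl] = 0.002387 / 0.01001 = 0.2385 M.
Dilution factor = 200.0/24.74 = 8.084, so [stock] = 0.2385 x 8.084 = 1.93 M.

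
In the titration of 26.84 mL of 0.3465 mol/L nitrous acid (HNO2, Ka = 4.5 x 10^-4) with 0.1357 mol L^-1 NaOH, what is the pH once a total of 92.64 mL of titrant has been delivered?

12.44

n(acid) = 0.3465 x 0.02684 = 0.009300 mol; n(NaOH) added = 0.1357 x 0.09264 = 0.01257 mol.
Base is in excess by 0.01257 - 0.009300 = 0.003271 mol in a total volume of 0.1195 L.
[OH^-] = 0.003271/0.1195 = 0.02738 M, so pOH = 1.56 and pH = 14.00 - 1.56 = 12.44.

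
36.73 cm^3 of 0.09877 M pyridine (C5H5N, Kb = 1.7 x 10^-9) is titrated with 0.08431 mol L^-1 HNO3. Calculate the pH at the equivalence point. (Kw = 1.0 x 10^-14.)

3.29

n(C5H5N) = 0.09877 x 0.03673 = 0.003628 mol; V(HNO3) at equivalence = 0.003628/0.08431 = 0.04303 L.
At equivalence the base is fully converted to C5H5NH+; total volume = 0.07976 L, so [C5H5NH+] = 0.003628/0.07976 = 0.04548 M.
Ka(C5H5NH+) = Kw/Kb = 1.0e-14 / 1.7 x 10^-9 = 5.88e-6.
[H^+] = sqrt(Ka x [C5H5NH+]) = sqrt(5.88e-6 x 0.04548) = 0.000517 M.
pH = -log(0.000517) = 3.29.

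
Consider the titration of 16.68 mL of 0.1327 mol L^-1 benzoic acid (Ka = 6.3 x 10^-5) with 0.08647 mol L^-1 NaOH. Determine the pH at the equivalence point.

n(C6H5COOH) = 0.1327 x 0.01668 = 0.002213 mol; V(NaOH) at equivalence = 0.002213/0.08647 = 0.02560 L.
At equivalence all the acid is converted to C6H5COO-; total volume = 0.01668 + 0.02560 = 0.04228 L, so [C6H5COO-] = 0.002213/0.04228 = 0.05235 M.
Kb = Kw/Ka = 1.0e-14 / 6.3 x 10^-5 = 1.59e-10.
[OH^-] = sqrt(Kb x [C6H5COO-]) = sqrt(1.59e-10 x 0.05235) = 2.88e-6 M.
pOH = 5.54, so pH = 14.00 - 5.54 = 8.46.

8.46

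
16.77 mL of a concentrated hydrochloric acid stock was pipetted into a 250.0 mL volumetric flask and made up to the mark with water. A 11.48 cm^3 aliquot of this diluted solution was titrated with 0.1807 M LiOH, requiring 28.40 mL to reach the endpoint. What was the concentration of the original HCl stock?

n(LiOH) = 0.1807 x 0.02840 = 0.005132 mol.
n(HCl) in the aliquot = 0.005132 mol.
[diluted HCl] = 0.005132 / 0.01148 = 0.4470 M.
Dilution factor = 250.0/16.77 = 14.91, so [stock] = 0.4470 x 14.91 = 6.66 M.

6.66 M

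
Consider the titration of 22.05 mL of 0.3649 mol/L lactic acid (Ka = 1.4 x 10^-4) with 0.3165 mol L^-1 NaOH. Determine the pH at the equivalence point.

8.54

n(HC3H5O3) = 0.3649 x 0.02205 = 0.008046 mol; V(NaOH) at equivalence = 0.008046/0.3165 = 0.02542 L.
At equivalence all the acid is converted to C3H5O3-; total volume = 0.02205 + 0.02542 = 0.04747 L, so [C3H5O3-] = 0.008046/0.04747 = 0.1695 M.
Kb = Kw/Ka = 1.0e-14 / 1.4 x 10^-4 = 7.14e-11.
[OH^-] = sqrt(Kb x [C3H5O3-]) = sqrt(7.14e-11 x 0.1695) = 3.48e-6 M.
pOH = 5.46, so pH = 14.00 - 5.46 = 8.54.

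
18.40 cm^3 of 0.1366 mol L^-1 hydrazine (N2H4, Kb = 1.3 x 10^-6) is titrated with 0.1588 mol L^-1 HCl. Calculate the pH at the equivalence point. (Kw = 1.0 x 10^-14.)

4.62

n(N2H4) = 0.1366 x 0.01840 = 0.002513 mol; V(HCl) at equivalence = 0.002513/0.1588 = 0.01583 L.
At equivalence the base is fully converted to N2H5+; total volume = 0.03423 L, so [N2H5+] = 0.002513/0.03423 = 0.07343 M.
Ka(N2H5+) = Kw/Kb = 1.0e-14 / 1.3 x 10^-6 = 7.69e-9.
[H^+] = sqrt(Ka x [N2H5+]) = sqrt(7.69e-9 x 0.07343) = 2.38e-5 M.
pH = -log(2.38e-5) = 4.62.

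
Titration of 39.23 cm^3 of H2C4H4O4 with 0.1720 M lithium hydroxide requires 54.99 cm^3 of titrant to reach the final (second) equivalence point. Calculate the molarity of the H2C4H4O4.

0.121 M

n(LiOH) = 0.1720 x 0.05499 = 0.009458 mol.
At the final (second) equivalence point, 2 mol OH^- react per mol H2C4H4O4, so n(H2C4H4O4) = 0.009458 / 2 = 0.004729 mol.
[H2C4H4O4] = 0.004729 / 0.03923 L = 0.121 M.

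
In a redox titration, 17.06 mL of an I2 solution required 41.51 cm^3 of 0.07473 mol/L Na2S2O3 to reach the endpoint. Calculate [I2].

n(Na2S2O3) = 0.07473 x 0.04151 = 0.003102 mol.
From the balanced equation, 2 mol Na2S2O3 reacts with 1 mol I2, so n(I2) = 0.003102 x 1/2 = 0.001551 mol.
[I2] = 0.001551 / 0.01706 L = 0.0909 M.

0.0909 M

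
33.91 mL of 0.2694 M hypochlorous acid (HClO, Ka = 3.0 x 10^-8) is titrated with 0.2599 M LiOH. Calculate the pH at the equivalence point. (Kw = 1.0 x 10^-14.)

n(HClO) = 0.2694 x 0.03391 = 0.009135 mol; V(LiOH) at equivalence = 0.009135/0.2599 = 0.03515 L.
At equivalence all the acid is converted to ClO-; total volume = 0.03391 + 0.03515 = 0.06906 L, so [ClO-] = 0.009135/0.06906 = 0.1323 M.
Kb = Kw/Ka = 1.0e-14 / 3.0 x 10^-8 = 3.33e-7.
[OH^-] = sqrt(Kb x [ClO-]) = sqrt(3.33e-7 x 0.1323) = 0.000210 M.
pOH = 3.68, so pH = 14.00 - 3.68 = 10.32.

10.32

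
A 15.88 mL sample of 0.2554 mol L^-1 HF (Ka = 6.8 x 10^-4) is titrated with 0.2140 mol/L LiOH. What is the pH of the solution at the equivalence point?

8.12

n(HF) = 0.2554 x 0.01588 = 0.004056 mol; V(LiOH) at equivalence = 0.004056/0.2140 = 0.01895 L.
At equivalence all the acid is converted to F-; total volume = 0.01588 + 0.01895 = 0.03483 L, so [F-] = 0.004056/0.03483 = 0.1164 M.
Kb = Kw/Ka = 1.0e-14 / 6.8 x 10^-4 = 1.47e-11.
[OH^-] = sqrt(Kb x [F-]) = sqrt(1.47e-11 x 0.1164) = 1.31e-6 M.
pOH = 5.88, so pH = 14.00 - 5.88 = 8.12.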